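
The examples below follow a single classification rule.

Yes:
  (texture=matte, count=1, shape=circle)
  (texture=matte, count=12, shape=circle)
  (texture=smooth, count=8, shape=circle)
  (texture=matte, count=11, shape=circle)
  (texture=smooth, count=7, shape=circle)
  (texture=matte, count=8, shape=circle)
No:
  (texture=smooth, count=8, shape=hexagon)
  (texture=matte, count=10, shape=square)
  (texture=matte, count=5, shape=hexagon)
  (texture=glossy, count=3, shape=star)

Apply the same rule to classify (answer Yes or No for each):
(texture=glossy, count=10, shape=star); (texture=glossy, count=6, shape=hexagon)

No, No

The distinguishing property — shape is circle — holds for all the 'Yes' cases and none of the 'No' cases.
(texture=glossy, count=10, shape=star) — shape is star, hence No.
(texture=glossy, count=6, shape=hexagon) — shape is hexagon, hence No.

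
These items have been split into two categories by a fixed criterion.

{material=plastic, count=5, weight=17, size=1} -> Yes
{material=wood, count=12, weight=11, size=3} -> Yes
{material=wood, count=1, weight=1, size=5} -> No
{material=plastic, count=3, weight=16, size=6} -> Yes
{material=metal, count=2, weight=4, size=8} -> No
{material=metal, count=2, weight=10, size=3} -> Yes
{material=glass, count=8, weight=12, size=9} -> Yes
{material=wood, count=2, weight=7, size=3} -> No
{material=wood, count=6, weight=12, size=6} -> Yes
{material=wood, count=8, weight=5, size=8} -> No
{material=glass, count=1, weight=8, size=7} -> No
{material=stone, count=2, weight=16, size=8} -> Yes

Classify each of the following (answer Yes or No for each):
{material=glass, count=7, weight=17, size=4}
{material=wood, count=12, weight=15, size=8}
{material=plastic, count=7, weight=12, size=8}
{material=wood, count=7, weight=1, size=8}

Yes, Yes, Yes, No

The simplest hypothesis consistent with all the labels is: weight ≥ 10.
{material=glass, count=7, weight=17, size=4}: weight = 17, matches → Yes.
{material=wood, count=12, weight=15, size=8}: weight = 15, matches → Yes.
{material=plastic, count=7, weight=12, size=8}: weight = 12, matches → Yes.
{material=wood, count=7, weight=1, size=8}: weight = 1, does not pass → No.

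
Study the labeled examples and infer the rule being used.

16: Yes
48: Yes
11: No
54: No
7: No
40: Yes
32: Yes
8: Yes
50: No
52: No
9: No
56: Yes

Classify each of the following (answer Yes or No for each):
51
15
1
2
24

No, No, No, No, Yes

'Yes' ⟺ multiple of 8.
51: 51 = 8·6 + 3, doesn't match → No. 15: 15 = 8·1 + 7, doesn't match → No. 1: 1 = 8·0 + 1, doesn't match → No. 2: 2 = 8·0 + 2, doesn't match → No. 24: 24 = 8·3, matches → Yes.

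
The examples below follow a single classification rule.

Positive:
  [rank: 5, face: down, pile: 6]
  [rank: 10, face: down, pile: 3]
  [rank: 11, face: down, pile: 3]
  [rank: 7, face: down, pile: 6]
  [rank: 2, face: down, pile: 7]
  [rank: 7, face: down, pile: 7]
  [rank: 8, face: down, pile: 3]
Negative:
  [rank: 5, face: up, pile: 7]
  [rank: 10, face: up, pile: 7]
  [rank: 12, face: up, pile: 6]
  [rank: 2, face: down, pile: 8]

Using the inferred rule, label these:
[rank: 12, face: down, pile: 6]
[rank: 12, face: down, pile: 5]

Positive, Positive

The rule appears to be: face is down AND pile ≤ 7.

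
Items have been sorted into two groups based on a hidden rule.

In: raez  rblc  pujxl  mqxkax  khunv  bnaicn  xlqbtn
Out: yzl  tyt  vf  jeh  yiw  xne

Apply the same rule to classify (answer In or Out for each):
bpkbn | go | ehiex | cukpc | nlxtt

Rule: length ≥ 4. This holds for each 'In' example and fails for each 'Out' one.

In, Out, In, In, In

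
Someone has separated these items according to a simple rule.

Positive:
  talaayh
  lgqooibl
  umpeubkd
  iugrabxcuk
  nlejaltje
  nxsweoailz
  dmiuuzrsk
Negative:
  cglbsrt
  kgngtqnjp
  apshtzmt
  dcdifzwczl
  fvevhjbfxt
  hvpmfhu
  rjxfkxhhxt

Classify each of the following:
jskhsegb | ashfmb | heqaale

'Positive' ⟺ has ≥ 2 vowels.
jskhsegb: 1 vowel — does not satisfy this, so Negative.
ashfmb: 1 vowel — does not satisfy this, so Negative.
heqaale: 4 vowels — qualifies, so Positive.

Negative, Negative, Positive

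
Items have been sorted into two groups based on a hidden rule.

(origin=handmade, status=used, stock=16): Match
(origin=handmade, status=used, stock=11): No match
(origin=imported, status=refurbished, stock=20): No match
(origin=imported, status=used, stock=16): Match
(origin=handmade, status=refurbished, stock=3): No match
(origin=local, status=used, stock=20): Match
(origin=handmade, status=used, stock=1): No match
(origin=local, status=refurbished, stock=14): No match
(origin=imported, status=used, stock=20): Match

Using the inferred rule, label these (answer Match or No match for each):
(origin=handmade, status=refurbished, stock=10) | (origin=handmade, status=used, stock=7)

No match, No match

The common property of the 'Match' items is: status is used AND stock ≥ 14. No 'No match' item has it.
(origin=handmade, status=refurbished, stock=10): status is refurbished, stock = 10 — lacks this property, so No match.
(origin=handmade, status=used, stock=7): status is used, stock = 7 — lacks this property, so No match.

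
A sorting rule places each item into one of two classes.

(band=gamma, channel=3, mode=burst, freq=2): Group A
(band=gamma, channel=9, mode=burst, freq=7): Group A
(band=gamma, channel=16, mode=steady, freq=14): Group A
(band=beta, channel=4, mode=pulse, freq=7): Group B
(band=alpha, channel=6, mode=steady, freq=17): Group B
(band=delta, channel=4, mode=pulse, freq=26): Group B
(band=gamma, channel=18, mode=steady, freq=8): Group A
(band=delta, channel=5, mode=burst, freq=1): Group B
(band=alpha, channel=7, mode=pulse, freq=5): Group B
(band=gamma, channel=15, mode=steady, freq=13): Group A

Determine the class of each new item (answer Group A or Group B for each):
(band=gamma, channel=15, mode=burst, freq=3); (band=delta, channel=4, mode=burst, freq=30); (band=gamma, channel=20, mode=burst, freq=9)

A rule that fits every label: band is gamma — true of each 'Group A' example, false of each 'Group B' one.

Group A, Group B, Group A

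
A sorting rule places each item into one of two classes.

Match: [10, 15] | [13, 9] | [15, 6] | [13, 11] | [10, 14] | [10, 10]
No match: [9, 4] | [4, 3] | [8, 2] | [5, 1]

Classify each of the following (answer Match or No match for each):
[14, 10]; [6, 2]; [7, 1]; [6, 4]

Match, No match, No match, No match

One predicate separates the groups cleanly: sum ≥ 20.
[14, 10] → 14+10 = 24 → Match. [6, 2] → 6+2 = 8 → No match. [7, 1] → 7+1 = 8 → No match. [6, 4] → 6+4 = 10 → No match.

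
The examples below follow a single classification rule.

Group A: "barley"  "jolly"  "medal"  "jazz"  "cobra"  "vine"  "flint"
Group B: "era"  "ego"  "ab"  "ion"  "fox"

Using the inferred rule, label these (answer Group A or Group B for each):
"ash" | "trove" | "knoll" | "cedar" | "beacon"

Group B, Group A, Group A, Group A, Group A

The simplest hypothesis consistent with all the labels is: length ≥ 4.
"ash": Group B (length 3).
"trove": Group A (length 5).
"knoll": Group A (length 5).
"cedar": Group A (length 5).
"beacon": Group A (length 6).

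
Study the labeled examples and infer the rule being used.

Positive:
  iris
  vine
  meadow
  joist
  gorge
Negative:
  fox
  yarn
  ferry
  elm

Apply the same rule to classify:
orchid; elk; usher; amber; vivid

The common property of the 'Positive' items is: has ≥ 2 vowels. No 'Negative' item has it.
orchid: Positive (2 vowels).
elk: Negative (1 vowel).
usher: Positive (2 vowels).
amber: Positive (2 vowels).
vivid: Positive (2 vowels).

Positive, Negative, Positive, Positive, Positive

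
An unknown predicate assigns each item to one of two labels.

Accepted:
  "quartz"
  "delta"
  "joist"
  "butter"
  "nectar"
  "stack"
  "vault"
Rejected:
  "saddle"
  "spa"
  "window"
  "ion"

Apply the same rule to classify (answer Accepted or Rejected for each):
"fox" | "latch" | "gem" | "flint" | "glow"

The simplest hypothesis consistent with all the labels is: contains 't'.
"fox" → no 't' → Rejected. "latch" → has 't' → Accepted. "gem" → no 't' → Rejected. "flint" → has 't' → Accepted. "glow" → no 't' → Rejected.

Rejected, Accepted, Rejected, Accepted, Rejected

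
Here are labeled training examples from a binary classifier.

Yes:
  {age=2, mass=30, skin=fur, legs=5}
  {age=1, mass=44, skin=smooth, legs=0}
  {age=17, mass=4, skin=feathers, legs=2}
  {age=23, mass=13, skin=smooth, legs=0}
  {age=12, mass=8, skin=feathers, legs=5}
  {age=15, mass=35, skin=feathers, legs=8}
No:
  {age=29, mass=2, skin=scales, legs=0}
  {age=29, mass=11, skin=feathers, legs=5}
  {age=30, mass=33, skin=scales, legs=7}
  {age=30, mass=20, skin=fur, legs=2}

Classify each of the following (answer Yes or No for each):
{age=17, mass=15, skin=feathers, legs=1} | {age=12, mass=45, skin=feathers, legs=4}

Yes, Yes

Every 'Yes' example satisfies: age ≤ 23. None of the 'No' examples do.
{age=17, mass=15, skin=feathers, legs=1}: Yes (age = 17).
{age=12, mass=45, skin=feathers, legs=4}: Yes (age = 12).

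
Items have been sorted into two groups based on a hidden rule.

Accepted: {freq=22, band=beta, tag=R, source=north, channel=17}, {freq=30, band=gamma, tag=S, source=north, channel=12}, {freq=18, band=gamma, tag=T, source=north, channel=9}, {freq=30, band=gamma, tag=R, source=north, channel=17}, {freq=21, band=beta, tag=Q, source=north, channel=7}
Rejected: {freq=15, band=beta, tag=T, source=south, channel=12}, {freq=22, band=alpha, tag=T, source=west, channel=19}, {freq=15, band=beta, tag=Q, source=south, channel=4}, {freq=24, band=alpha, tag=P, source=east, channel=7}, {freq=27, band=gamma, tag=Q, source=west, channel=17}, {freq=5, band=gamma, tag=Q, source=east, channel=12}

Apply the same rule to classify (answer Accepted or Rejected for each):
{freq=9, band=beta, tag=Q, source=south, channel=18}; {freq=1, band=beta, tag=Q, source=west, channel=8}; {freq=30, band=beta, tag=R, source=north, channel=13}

Rejected, Rejected, Accepted

The simplest hypothesis consistent with all the labels is: source is north.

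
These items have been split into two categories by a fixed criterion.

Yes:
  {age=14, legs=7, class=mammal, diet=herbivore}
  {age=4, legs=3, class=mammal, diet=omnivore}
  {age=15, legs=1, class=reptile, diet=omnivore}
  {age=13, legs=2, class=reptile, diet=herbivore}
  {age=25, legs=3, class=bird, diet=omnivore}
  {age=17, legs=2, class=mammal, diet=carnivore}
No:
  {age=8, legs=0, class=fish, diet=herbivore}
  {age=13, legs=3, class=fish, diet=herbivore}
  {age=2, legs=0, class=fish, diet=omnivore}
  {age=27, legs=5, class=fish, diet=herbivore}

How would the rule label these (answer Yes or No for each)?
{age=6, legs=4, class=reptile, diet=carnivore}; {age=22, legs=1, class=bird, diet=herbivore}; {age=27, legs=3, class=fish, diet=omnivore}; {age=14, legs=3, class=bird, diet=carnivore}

Yes, Yes, No, Yes

Looking at the examples, the only property every 'Yes' case has and every 'No' case lacks is: class is not fish.
{age=6, legs=4, class=reptile, diet=carnivore} — class is reptile, hence Yes.
{age=22, legs=1, class=bird, diet=herbivore} — class is bird, hence Yes.
{age=27, legs=3, class=fish, diet=omnivore} — class is fish, hence No.
{age=14, legs=3, class=bird, diet=carnivore} — class is bird, hence Yes.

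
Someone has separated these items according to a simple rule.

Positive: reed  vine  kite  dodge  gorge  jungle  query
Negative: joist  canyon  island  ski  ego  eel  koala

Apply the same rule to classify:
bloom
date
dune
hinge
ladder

Negative, Positive, Positive, Positive, Positive

A rule that fits every label: length ≥ 4 AND contains 'e' — true of each 'Positive' example, false of each 'Negative' one.
bloom: Negative (length 5, no 'e'). date: Positive (length 4, has 'e'). dune: Positive (length 4, has 'e'). hinge: Positive (length 5, has 'e'). ladder: Positive (length 6, has 'e').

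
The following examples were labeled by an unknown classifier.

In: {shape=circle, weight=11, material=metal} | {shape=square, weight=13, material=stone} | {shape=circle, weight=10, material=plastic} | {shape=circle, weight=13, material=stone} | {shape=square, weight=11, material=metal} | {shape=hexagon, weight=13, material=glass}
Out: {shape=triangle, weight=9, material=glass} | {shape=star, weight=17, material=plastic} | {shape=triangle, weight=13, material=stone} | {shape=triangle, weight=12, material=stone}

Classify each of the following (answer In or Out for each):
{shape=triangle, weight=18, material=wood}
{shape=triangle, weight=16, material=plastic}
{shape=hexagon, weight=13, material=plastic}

Out, Out, In

The rule appears to be: shape is not triangle AND weight ≤ 13.
{shape=triangle, weight=18, material=wood} → shape is triangle, weight = 18 → Out.
{shape=triangle, weight=16, material=plastic} → shape is triangle, weight = 16 → Out.
{shape=hexagon, weight=13, material=plastic} → shape is hexagon, weight = 13 → In.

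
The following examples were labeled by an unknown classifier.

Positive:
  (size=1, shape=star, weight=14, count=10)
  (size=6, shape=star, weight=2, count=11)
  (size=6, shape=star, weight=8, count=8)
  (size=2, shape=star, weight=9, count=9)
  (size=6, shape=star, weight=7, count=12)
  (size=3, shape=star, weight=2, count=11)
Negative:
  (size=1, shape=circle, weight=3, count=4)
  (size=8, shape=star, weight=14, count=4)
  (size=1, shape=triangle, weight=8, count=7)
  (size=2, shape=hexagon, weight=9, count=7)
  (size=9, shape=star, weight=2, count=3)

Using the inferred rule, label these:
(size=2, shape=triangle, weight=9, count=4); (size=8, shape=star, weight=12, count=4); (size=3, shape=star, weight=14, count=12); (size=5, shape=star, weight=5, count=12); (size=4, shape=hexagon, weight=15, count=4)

Rule: count ≥ 8. This holds for each 'Positive' example and fails for each 'Negative' one.

Negative, Negative, Positive, Positive, Negative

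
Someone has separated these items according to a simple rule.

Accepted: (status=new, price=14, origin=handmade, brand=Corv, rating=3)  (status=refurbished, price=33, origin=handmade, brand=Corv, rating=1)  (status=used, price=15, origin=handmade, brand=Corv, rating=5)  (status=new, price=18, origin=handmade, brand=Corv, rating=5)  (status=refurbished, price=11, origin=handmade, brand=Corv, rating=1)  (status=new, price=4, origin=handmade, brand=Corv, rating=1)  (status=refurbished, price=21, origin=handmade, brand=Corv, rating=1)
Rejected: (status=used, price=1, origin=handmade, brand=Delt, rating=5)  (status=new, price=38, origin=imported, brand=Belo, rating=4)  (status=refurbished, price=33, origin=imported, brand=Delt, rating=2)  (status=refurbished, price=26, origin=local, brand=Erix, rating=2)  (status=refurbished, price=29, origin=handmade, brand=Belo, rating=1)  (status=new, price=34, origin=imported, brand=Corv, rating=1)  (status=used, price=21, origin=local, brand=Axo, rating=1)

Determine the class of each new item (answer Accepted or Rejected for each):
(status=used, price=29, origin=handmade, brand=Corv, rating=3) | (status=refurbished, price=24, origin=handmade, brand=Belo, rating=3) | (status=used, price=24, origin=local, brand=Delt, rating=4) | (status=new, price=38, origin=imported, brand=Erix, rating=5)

Accepted, Rejected, Rejected, Rejected

The common property of the 'Accepted' items is: origin is handmade AND brand is Corv. No 'Rejected' item has it.
(status=used, price=29, origin=handmade, brand=Corv, rating=3): Accepted (origin is handmade, brand is Corv).
(status=refurbished, price=24, origin=handmade, brand=Belo, rating=3): Rejected (origin is handmade, brand is Belo).
(status=used, price=24, origin=local, brand=Delt, rating=4): Rejected (origin is local, brand is Delt).
(status=new, price=38, origin=imported, brand=Erix, rating=5): Rejected (origin is imported, brand is Erix).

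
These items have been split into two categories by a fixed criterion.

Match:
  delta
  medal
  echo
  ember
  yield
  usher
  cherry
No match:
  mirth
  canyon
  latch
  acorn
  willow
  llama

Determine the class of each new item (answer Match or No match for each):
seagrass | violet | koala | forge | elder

Match, Match, No match, Match, Match

Rule: contains 'e'. This holds for each 'Match' example and fails for each 'No match' one.
seagrass — has 'e', hence Match.
violet — has 'e', hence Match.
koala — no 'e', hence No match.
forge — has 'e', hence Match.
elder — has 'e', hence Match.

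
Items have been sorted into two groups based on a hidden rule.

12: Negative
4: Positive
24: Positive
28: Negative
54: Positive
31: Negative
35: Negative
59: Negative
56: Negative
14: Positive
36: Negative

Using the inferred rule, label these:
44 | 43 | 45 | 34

Positive, Negative, Negative, Positive

'Positive' ⟺ ends in digit 4.
44: last digit 4 — checks out, so Positive. 43: last digit 3 — does not pass, so Negative. 45: last digit 5 — does not pass, so Negative. 34: last digit 4 — checks out, so Positive.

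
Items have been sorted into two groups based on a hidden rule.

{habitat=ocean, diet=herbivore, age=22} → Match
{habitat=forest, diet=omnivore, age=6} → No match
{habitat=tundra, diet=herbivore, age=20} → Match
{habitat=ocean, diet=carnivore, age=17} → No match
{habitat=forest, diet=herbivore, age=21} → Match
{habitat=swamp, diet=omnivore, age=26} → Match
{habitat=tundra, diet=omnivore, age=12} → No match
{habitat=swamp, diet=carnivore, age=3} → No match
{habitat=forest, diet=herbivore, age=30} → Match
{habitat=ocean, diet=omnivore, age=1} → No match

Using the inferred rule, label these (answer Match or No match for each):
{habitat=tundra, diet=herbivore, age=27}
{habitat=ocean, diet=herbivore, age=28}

Match, Match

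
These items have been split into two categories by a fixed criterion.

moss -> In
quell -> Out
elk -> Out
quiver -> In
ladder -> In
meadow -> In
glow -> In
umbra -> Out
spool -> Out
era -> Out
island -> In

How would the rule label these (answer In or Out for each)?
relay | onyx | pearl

The common property of the 'In' items is: even length. No 'Out' item has it.

Out, In, Out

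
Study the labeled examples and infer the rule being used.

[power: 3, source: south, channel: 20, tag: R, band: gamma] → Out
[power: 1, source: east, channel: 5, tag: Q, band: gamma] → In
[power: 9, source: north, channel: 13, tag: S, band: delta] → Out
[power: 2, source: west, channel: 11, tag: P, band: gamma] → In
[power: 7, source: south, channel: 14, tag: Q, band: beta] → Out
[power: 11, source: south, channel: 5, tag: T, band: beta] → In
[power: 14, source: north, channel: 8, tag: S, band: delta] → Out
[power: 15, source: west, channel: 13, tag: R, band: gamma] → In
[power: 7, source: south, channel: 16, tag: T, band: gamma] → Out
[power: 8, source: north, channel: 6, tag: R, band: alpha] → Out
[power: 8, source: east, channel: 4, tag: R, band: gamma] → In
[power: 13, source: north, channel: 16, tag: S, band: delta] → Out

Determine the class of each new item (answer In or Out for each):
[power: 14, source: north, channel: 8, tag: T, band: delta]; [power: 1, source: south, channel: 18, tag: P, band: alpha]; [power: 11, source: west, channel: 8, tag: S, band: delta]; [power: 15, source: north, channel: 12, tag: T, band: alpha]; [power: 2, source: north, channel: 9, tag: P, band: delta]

Out, Out, In, Out, Out

The classifier is using: source is west OR channel ≤ 5.
[power: 14, source: north, channel: 8, tag: T, band: delta]: source is north, channel = 8 — fails the rule, so Out. [power: 1, source: south, channel: 18, tag: P, band: alpha]: source is south, channel = 18 — fails the rule, so Out. [power: 11, source: west, channel: 8, tag: S, band: delta]: source is west, channel = 8 — qualifies, so In. [power: 15, source: north, channel: 12, tag: T, band: alpha]: source is north, channel = 12 — fails the rule, so Out. [power: 2, source: north, channel: 9, tag: P, band: delta]: source is north, channel = 9 — fails the rule, so Out.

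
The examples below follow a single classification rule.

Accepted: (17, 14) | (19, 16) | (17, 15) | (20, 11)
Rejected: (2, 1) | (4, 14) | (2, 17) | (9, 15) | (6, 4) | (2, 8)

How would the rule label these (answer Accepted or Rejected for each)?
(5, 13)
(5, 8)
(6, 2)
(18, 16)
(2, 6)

Rule: sum ≥ 31. This holds for each 'Accepted' example and fails for each 'Rejected' one.
Rejected: (5, 13), since 5+13 = 18. Rejected: (5, 8), since 5+8 = 13. Rejected: (6, 2), since 6+2 = 8. Accepted: (18, 16), since 18+16 = 34. Rejected: (2, 6), since 2+6 = 8.

Rejected, Rejected, Rejected, Accepted, Rejected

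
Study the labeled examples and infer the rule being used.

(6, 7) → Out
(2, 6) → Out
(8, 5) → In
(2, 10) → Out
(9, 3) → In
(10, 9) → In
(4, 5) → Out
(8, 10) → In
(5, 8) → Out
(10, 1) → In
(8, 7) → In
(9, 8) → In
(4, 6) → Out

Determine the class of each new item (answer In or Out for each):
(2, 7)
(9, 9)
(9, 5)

Out, In, In

'In' ⟺ first ≥ 7.
(2, 7): first 2 — doesn't match, so Out. (9, 9): first 9 — satisfies this, so In. (9, 5): first 9 — satisfies this, so In.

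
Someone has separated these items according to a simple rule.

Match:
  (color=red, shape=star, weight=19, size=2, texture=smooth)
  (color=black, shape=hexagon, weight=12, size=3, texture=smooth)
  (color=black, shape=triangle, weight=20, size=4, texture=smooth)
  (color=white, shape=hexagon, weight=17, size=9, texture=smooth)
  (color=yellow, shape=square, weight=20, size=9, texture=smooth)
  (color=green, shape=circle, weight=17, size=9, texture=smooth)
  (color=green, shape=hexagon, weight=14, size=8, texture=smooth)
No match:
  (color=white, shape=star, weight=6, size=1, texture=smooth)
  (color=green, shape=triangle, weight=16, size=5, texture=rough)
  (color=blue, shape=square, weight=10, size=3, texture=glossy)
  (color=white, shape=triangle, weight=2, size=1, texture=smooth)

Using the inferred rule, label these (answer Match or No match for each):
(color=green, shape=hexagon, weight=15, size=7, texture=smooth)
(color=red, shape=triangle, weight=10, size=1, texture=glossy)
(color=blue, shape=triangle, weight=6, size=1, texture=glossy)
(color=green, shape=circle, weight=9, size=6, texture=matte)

The simplest hypothesis consistent with all the labels is: texture is smooth AND size ≥ 2.
Match: (color=green, shape=hexagon, weight=15, size=7, texture=smooth), since texture is smooth, size = 7.
No match: (color=red, shape=triangle, weight=10, size=1, texture=glossy), since texture is glossy, size = 1.
No match: (color=blue, shape=triangle, weight=6, size=1, texture=glossy), since texture is glossy, size = 1.
No match: (color=green, shape=circle, weight=9, size=6, texture=matte), since texture is matte, size = 6.

Match, No match, No match, No match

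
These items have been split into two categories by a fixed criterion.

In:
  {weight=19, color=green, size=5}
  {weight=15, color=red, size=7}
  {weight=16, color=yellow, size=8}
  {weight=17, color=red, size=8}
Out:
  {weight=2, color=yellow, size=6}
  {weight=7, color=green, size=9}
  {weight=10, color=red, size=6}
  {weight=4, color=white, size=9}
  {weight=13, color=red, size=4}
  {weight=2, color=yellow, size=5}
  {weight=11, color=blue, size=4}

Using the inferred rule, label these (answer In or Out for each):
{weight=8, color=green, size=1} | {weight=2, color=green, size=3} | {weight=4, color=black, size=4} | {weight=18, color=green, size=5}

The pattern is that an item is 'In' exactly when: weight ≥ 15.
{weight=8, color=green, size=1}: Out (weight = 8). {weight=2, color=green, size=3}: Out (weight = 2). {weight=4, color=black, size=4}: Out (weight = 4). {weight=18, color=green, size=5}: In (weight = 18).

Out, Out, Out, In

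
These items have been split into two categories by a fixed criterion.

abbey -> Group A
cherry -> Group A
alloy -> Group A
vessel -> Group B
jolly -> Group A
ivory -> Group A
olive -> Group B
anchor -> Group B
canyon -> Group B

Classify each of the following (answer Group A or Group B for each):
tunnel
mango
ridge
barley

Group B, Group B, Group B, Group A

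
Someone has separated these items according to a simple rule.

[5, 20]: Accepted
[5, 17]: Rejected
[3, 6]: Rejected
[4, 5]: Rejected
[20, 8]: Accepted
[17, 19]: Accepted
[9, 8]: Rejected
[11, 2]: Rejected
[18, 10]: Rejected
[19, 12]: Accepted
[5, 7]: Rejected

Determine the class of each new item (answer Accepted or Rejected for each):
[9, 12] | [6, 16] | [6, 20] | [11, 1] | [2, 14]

The rule appears to be: max ≥ 19.
Rejected: [9, 12], since max 12. Rejected: [6, 16], since max 16. Accepted: [6, 20], since max 20. Rejected: [11, 1], since max 11. Rejected: [2, 14], since max 14.

Rejected, Rejected, Accepted, Rejected, Rejected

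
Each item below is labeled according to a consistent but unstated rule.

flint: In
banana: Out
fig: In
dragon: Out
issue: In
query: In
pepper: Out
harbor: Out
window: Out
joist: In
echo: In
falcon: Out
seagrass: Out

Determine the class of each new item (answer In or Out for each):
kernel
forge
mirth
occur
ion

Out, In, In, In, In

The common property of the 'In' items is: length ≤ 5. No 'Out' item has it.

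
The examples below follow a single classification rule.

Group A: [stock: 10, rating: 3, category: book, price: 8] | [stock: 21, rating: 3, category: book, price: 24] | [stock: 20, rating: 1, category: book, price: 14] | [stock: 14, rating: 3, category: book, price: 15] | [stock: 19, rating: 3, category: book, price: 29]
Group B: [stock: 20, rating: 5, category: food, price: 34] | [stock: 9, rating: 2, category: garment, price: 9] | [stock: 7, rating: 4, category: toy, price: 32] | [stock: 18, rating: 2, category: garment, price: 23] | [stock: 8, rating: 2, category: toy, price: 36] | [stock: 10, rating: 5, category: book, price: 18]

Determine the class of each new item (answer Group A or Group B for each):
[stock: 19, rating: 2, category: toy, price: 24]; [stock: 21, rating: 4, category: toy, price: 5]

Group B, Group B

The rule appears to be: category is book AND rating ≤ 3.
[stock: 19, rating: 2, category: toy, price: 24]: category is toy, rating = 2, lacks this property → Group B.
[stock: 21, rating: 4, category: toy, price: 5]: category is toy, rating = 4, lacks this property → Group B.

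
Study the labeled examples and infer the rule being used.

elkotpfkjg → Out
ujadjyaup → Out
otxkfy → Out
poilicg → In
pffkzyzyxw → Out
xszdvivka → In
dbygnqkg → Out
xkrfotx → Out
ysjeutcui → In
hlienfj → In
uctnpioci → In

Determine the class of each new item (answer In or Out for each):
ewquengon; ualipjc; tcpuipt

Every 'In' example satisfies: contains 'i'. None of the 'Out' examples do.
Out: ewquengon, since no 'i'. In: ualipjc, since has 'i'. In: tcpuipt, since has 'i'.

Out, In, In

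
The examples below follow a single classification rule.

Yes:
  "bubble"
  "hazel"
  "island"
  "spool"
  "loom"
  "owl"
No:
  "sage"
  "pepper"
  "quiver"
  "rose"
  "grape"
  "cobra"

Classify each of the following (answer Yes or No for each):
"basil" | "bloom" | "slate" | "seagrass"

Yes, Yes, Yes, No

Rule: contains 'l'. This holds for each 'Yes' example and fails for each 'No' one.
"basil" — has 'l', hence Yes. "bloom" — has 'l', hence Yes. "slate" — has 'l', hence Yes. "seagrass" — no 'l', hence No.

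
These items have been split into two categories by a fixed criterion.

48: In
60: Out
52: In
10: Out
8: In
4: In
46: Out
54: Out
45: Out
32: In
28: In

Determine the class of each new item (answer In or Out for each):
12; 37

Every 'In' example satisfies: multiple of 4 AND at most 52. None of the 'Out' examples do.

In, Out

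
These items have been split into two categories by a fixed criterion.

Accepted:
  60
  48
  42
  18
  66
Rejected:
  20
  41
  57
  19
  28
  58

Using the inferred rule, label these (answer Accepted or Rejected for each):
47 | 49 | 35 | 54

Rejected, Rejected, Rejected, Accepted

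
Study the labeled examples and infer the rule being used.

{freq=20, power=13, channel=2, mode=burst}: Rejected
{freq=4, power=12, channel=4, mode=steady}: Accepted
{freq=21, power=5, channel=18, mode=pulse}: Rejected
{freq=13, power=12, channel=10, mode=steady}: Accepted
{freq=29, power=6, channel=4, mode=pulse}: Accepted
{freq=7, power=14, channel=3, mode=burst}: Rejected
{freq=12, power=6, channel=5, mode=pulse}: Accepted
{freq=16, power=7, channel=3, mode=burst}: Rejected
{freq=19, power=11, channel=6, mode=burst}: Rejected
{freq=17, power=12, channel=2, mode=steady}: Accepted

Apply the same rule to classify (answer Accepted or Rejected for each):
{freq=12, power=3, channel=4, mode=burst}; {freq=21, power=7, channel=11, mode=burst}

All 'Accepted' examples share one property — mode is steady OR power = 6 — and every 'Rejected' example lacks it.
{freq=12, power=3, channel=4, mode=burst} → mode is burst, power = 3 → Rejected. {freq=21, power=7, channel=11, mode=burst} → mode is burst, power = 7 → Rejected.

Rejected, Rejected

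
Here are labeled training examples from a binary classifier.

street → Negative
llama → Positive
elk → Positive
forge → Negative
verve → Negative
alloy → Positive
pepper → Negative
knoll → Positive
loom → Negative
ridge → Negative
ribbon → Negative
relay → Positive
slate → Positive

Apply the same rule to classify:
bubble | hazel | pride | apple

The common property of the 'Positive' items is: odd length AND contains 'l'. No 'Negative' item has it.
Negative: bubble, since length 6, has 'l'.
Positive: hazel, since length 5, has 'l'.
Negative: pride, since length 5, no 'l'.
Positive: apple, since length 5, has 'l'.

Negative, Positive, Negative, Positive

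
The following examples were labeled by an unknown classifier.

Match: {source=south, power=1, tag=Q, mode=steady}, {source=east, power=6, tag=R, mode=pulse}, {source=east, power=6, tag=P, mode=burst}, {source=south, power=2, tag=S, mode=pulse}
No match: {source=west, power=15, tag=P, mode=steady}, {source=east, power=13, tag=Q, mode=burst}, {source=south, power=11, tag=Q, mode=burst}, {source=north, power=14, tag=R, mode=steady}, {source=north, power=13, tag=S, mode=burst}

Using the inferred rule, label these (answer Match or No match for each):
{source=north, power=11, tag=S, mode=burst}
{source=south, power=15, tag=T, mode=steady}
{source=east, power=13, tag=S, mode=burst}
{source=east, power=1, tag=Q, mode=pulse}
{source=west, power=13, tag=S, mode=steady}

No match, No match, No match, Match, No match

The classifier is using: power ≤ 6.
No match: {source=north, power=11, tag=S, mode=burst}, since power = 11. No match: {source=south, power=15, tag=T, mode=steady}, since power = 15. No match: {source=east, power=13, tag=S, mode=burst}, since power = 13. Match: {source=east, power=1, tag=Q, mode=pulse}, since power = 1. No match: {source=west, power=13, tag=S, mode=steady}, since power = 13.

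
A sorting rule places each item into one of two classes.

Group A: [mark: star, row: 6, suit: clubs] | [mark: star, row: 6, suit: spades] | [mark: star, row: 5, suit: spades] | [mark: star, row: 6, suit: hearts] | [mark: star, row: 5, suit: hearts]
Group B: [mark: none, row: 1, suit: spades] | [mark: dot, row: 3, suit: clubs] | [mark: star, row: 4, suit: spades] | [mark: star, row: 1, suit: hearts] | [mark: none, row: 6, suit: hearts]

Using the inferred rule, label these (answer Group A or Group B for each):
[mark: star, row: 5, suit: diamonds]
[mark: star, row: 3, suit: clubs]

The rule appears to be: mark is star AND row ≥ 5.
[mark: star, row: 5, suit: diamonds]: Group A (mark is star, row = 5). [mark: star, row: 3, suit: clubs]: Group B (mark is star, row = 3).

Group A, Group B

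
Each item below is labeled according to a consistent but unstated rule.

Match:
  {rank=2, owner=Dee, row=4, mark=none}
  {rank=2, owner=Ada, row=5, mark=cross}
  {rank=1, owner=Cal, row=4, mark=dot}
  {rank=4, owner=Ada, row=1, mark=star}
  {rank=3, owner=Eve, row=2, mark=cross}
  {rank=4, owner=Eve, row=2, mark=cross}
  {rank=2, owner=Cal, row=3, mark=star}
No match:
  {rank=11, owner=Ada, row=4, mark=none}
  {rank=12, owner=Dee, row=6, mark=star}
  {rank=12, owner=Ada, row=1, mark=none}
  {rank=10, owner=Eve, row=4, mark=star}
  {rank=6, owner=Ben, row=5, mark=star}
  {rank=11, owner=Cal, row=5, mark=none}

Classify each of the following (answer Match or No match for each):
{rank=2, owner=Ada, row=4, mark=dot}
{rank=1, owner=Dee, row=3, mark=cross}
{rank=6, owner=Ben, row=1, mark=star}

Match, Match, No match

All 'Match' examples share one property — rank ≤ 4 — and every 'No match' example lacks it.
{rank=2, owner=Ada, row=4, mark=dot} — rank = 2, hence Match.
{rank=1, owner=Dee, row=3, mark=cross} — rank = 1, hence Match.
{rank=6, owner=Ben, row=1, mark=star} — rank = 6, hence No match.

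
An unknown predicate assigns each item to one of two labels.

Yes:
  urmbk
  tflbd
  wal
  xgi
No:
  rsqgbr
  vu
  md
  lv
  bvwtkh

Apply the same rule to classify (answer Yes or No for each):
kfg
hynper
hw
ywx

The rule appears to be: odd length.

Yes, No, No, Yes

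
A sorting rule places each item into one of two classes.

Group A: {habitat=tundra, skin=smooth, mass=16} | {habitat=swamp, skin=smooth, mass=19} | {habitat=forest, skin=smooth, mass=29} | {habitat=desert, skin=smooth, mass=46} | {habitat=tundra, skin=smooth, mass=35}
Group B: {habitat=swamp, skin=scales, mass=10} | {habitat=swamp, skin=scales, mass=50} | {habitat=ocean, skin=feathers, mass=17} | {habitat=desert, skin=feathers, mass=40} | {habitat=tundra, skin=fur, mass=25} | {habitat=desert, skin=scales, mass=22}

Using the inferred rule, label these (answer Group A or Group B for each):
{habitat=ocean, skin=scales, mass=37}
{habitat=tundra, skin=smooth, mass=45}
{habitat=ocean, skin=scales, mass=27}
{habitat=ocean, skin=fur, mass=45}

All 'Group A' examples share one property — skin is smooth — and every 'Group B' example lacks it.

Group B, Group A, Group B, Group B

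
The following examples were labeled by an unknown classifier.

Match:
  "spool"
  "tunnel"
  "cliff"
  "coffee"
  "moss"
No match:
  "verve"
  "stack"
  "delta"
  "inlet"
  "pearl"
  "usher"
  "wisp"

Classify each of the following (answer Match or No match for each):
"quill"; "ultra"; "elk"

Match, No match, No match

Every 'Match' example satisfies: has a double letter. None of the 'No match' examples do.
"quill": 'll' doubled — satisfies this, so Match. "ultra": no doubled letter — lacks this property, so No match. "elk": no doubled letter — lacks this property, so No match.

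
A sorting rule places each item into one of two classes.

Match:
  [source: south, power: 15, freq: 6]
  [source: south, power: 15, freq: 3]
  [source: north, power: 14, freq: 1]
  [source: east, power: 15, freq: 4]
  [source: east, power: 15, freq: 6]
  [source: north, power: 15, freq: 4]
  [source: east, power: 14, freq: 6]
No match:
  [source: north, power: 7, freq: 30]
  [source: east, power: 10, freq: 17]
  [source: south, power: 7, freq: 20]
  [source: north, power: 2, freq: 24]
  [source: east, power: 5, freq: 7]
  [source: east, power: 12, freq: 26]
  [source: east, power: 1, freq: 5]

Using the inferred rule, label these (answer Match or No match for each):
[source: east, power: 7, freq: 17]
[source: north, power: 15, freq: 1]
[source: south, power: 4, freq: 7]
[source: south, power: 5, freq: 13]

The common property of the 'Match' items is: power ≥ 14. No 'No match' item has it.
[source: east, power: 7, freq: 17]: power = 7 — fails this test, so No match.
[source: north, power: 15, freq: 1]: power = 15 — passes, so Match.
[source: south, power: 4, freq: 7]: power = 4 — fails this test, so No match.
[source: south, power: 5, freq: 13]: power = 5 — fails this test, so No match.

No match, Match, No match, No match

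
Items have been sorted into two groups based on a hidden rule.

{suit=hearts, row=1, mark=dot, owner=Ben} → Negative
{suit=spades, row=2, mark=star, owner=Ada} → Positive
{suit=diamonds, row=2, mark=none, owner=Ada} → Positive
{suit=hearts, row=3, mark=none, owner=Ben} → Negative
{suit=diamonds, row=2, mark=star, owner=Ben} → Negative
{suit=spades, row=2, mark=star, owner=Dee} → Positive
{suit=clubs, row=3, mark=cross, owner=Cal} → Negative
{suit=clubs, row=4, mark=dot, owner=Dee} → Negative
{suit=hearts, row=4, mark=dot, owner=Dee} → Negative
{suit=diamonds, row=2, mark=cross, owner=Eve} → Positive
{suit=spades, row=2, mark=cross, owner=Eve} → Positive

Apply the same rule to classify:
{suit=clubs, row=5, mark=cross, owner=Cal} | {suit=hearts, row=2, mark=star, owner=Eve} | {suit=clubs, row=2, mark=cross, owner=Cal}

Negative, Positive, Positive

A rule that fits every label: owner is not Ben AND row = 2 — true of each 'Positive' example, false of each 'Negative' one.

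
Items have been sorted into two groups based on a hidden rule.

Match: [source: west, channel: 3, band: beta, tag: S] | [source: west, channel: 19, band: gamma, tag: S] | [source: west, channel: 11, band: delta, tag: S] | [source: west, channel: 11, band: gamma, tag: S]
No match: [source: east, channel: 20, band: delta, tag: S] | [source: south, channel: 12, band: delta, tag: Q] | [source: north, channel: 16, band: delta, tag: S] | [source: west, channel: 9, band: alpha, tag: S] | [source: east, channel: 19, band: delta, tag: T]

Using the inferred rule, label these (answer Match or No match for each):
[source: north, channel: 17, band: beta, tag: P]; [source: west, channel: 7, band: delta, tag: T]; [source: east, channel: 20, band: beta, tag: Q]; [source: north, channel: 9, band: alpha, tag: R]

One predicate separates the groups cleanly: source is west AND channel ≠ 9.

No match, Match, No match, No match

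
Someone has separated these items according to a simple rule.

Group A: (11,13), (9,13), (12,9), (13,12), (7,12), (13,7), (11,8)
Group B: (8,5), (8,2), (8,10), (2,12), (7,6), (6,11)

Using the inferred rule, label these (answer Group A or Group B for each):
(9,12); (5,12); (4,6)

Rule: sum ≥ 19. This holds for each 'Group A' example and fails for each 'Group B' one.
(9,12): 9+12 = 21, meets the rule → Group A. (5,12): 5+12 = 17, fails this test → Group B. (4,6): 4+6 = 10, fails this test → Group B.

Group A, Group B, Group B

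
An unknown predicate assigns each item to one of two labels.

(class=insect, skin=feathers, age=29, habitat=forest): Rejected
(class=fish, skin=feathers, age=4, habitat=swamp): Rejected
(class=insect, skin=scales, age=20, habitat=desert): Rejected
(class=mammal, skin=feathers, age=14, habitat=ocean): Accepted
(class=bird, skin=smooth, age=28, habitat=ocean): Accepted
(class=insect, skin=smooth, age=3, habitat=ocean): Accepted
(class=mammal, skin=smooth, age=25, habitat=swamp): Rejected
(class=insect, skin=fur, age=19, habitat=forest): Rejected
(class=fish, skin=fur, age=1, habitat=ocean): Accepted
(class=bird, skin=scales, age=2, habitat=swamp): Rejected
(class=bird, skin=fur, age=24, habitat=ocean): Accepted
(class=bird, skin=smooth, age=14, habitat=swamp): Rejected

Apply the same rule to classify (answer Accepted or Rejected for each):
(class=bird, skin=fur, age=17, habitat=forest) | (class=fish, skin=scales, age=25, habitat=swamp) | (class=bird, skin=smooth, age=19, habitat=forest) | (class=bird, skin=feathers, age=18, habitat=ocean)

All 'Accepted' examples share one property — habitat is ocean — and every 'Rejected' example lacks it.
Rejected: (class=bird, skin=fur, age=17, habitat=forest), since habitat is forest. Rejected: (class=fish, skin=scales, age=25, habitat=swamp), since habitat is swamp. Rejected: (class=bird, skin=smooth, age=19, habitat=forest), since habitat is forest. Accepted: (class=bird, skin=feathers, age=18, habitat=ocean), since habitat is ocean.

Rejected, Rejected, Rejected, Accepted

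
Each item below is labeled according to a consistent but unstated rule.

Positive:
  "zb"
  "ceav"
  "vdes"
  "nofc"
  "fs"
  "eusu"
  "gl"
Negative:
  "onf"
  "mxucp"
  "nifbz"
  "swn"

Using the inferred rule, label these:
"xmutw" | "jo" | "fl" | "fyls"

Negative, Positive, Positive, Positive

The simplest hypothesis consistent with all the labels is: even length.
"xmutw": length 5 — fails this test, so Negative. "jo": length 2 — satisfies this, so Positive. "fl": length 2 — satisfies this, so Positive. "fyls": length 4 — satisfies this, so Positive.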